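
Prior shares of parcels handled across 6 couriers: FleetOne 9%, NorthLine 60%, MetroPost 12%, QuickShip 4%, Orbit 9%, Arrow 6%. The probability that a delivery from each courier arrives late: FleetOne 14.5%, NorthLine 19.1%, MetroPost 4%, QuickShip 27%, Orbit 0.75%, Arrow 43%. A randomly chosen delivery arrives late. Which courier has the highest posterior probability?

NorthLine

Unnormalized posteriors (prior × likelihood):
  FleetOne: 0.09 × 0.145 = 0.01305
  NorthLine: 0.6 × 0.191 = 0.1146
  MetroPost: 0.12 × 0.04 = 0.0048
  QuickShip: 0.04 × 0.27 = 0.0108
  Orbit: 0.09 × 0.0075 = 0.000675
  Arrow: 0.06 × 0.43 = 0.0258
Total = 0.169725.
Largest term belongs to NorthLine, so NorthLine is most probable.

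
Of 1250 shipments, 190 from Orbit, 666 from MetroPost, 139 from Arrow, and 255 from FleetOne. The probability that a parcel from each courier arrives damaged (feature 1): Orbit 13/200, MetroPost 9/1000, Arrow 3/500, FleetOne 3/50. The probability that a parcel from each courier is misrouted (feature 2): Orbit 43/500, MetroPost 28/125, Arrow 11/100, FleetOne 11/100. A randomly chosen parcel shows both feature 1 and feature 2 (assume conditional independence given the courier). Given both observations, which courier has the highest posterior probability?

Prior × likelihood for each hypothesis:
  Orbit: 0.152 × 0.065 × 0.086 = 0.00084968
  MetroPost: 0.5328 × 0.009 × 0.224 = 0.0010741248
  Arrow: 0.1112 × 0.006 × 0.11 = 0.000073392
  FleetOne: 0.204 × 0.06 × 0.11 = 0.0013464
Normalizing constant = 0.0033435968.
Largest term belongs to FleetOne, so FleetOne is most probable.

FleetOne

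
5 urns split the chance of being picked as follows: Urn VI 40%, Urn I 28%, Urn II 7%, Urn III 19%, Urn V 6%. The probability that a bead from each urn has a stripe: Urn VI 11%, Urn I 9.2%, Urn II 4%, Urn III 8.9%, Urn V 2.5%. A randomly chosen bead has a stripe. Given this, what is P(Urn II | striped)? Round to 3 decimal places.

0.031

Prior × likelihood for each hypothesis:
  Urn VI: 0.4 × 0.11 = 0.044
  Urn I: 0.28 × 0.092 = 0.02576
  Urn II: 0.07 × 0.04 = 0.0028
  Urn III: 0.19 × 0.089 = 0.01691
  Urn V: 0.06 × 0.025 = 0.0015
Total = 0.09097.
P(Urn II | evidence) = 0.0028 / 0.09097 ≈ 0.031.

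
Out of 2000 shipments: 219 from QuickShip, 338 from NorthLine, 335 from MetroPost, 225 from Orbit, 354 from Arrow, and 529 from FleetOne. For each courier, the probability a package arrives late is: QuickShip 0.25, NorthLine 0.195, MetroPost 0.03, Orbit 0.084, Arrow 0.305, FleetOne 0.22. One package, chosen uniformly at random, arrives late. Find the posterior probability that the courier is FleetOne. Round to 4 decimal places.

Unnormalized posteriors (prior × likelihood):
  QuickShip: 0.1095 × 0.25 = 0.027375
  NorthLine: 0.169 × 0.195 = 0.032955
  MetroPost: 0.1675 × 0.03 = 0.005025
  Orbit: 0.1125 × 0.084 = 0.00945
  Arrow: 0.177 × 0.305 = 0.053985
  FleetOne: 0.2645 × 0.22 = 0.05819
Total = 0.18698.
P(FleetOne | evidence) = 0.05819 / 0.18698 ≈ 0.3112.

0.3112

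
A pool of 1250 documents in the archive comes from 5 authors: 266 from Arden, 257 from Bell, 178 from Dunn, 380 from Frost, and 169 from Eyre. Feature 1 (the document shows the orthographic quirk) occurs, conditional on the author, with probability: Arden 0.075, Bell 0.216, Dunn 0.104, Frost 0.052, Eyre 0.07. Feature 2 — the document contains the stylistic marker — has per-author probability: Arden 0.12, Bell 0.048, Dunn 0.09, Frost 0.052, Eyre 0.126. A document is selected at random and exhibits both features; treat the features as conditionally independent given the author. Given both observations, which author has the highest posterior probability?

Bell

Compute prior × likelihood for every hypothesis:
  Arden: 0.2128 × 0.075 × 0.12 = 0.0019152
  Bell: 0.2056 × 0.216 × 0.048 = 0.0021316608
  Dunn: 0.1424 × 0.104 × 0.09 = 0.001332864
  Frost: 0.304 × 0.052 × 0.052 = 0.000822016
  Eyre: 0.1352 × 0.07 × 0.126 = 0.001192464
Normalizing constant = 0.0073942048.
Largest term belongs to Bell, so Bell is most probable.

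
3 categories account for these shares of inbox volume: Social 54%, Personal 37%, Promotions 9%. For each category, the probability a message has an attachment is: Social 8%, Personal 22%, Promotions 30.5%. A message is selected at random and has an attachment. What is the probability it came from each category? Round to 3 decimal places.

By Bayes' rule, posterior ∝ prior × likelihood:
  Social: 0.54 × 0.08 = 0.0432
  Personal: 0.37 × 0.22 = 0.0814
  Promotions: 0.09 × 0.305 = 0.02745
Total = 0.15205.
P(Social | attachment) = 0.0432/0.15205 ≈ 0.284
P(Personal | attachment) = 0.0814/0.15205 ≈ 0.535
P(Promotions | attachment) = 0.02745/0.15205 ≈ 0.181

Social 0.284, Personal 0.535, Promotions 0.181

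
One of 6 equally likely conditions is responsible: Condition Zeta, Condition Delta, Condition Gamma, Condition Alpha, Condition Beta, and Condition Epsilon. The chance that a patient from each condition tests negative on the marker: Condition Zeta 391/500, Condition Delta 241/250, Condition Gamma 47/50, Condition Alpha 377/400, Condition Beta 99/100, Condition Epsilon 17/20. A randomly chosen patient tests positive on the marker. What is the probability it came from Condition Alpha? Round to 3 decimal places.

0.108

Taking complements, P(marker-positive | each) = Condition Zeta 0.218, Condition Delta 0.036, Condition Gamma 0.06, Condition Alpha 0.0575, Condition Beta 0.01, Condition Epsilon 0.15.
With a uniform prior (1/6 each), posterior ∝ likelihood:
  Condition Zeta: 0.218
  Condition Delta: 0.036
  Condition Gamma: 0.06
  Condition Alpha: 0.0575
  Condition Beta: 0.01
  Condition Epsilon: 0.15
Total = 0.5315.
P(Condition Alpha | evidence) = 0.0575 / 0.5315 ≈ 0.108.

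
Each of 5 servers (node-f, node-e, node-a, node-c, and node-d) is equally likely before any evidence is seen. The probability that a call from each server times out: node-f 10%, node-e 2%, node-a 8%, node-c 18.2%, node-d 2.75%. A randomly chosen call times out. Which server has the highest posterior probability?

Since the prior is uniform, the posterior is proportional to the likelihood:
  node-f: 0.1
  node-e: 0.02
  node-a: 0.08
  node-c: 0.182
  node-d: 0.0275
Normalizing constant = 0.4095.
Largest term belongs to node-c, so node-c is most probable.

node-c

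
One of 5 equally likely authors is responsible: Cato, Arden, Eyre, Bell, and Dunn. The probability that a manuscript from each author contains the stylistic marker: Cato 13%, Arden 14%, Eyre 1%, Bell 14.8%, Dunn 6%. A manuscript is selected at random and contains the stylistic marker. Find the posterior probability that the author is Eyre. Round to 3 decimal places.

Since the prior is uniform, the posterior is proportional to the likelihood:
  Cato: 0.13
  Arden: 0.14
  Eyre: 0.01
  Bell: 0.148
  Dunn: 0.06
Sum = 0.488.
P(Eyre | evidence) = 0.01 / 0.488 ≈ 0.020.

0.020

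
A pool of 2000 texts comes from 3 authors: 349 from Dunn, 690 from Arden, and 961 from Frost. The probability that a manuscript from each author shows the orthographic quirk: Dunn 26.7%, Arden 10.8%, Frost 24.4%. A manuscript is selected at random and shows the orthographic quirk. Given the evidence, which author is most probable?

By Bayes' rule, posterior ∝ prior × likelihood:
  Dunn: 0.1745 × 0.267 = 0.0465915
  Arden: 0.345 × 0.108 = 0.03726
  Frost: 0.4805 × 0.244 = 0.117242
Sum = 0.2010935.
Largest term belongs to Frost, so Frost is most probable.

Frost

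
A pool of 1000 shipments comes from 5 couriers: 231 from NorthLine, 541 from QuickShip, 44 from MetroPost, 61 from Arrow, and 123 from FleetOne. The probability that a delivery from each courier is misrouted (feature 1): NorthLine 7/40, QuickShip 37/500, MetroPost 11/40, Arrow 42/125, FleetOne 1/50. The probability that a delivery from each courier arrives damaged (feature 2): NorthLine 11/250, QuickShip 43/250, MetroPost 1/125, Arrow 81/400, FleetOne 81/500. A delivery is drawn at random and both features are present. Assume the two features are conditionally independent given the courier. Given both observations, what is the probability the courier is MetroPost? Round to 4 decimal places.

Unnormalized posteriors (prior × likelihood):
  NorthLine: 0.231 × 0.175 × 0.044 = 0.0017787
  QuickShip: 0.541 × 0.074 × 0.172 = 0.006885848
  MetroPost: 0.044 × 0.275 × 0.008 = 0.0000968
  Arrow: 0.061 × 0.336 × 0.2025 = 0.00415044
  FleetOne: 0.123 × 0.02 × 0.162 = 0.00039852
Sum = 0.013310308.
P(MetroPost | evidence) = 0.0000968 / 0.013310308 ≈ 0.0073.

0.0073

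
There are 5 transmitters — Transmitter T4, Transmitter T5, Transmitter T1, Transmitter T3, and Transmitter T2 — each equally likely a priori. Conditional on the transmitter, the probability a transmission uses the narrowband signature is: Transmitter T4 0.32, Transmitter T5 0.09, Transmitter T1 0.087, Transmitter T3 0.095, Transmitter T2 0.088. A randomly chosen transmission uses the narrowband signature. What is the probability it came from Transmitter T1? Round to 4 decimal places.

With a uniform prior (1/5 each), posterior ∝ likelihood:
  Transmitter T4: 0.32
  Transmitter T5: 0.09
  Transmitter T1: 0.087
  Transmitter T3: 0.095
  Transmitter T2: 0.088
Total = 0.68.
P(Transmitter T1 | evidence) = 0.087 / 0.68 ≈ 0.1279.

0.1279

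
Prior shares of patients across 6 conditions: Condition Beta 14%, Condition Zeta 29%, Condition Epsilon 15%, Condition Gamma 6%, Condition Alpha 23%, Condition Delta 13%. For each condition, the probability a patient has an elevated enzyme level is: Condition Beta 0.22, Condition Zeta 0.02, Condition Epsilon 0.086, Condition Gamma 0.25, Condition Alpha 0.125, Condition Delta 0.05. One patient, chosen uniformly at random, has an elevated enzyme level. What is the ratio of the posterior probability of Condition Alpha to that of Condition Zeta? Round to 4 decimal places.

4.9569

Prior × likelihood for each hypothesis:
  Condition Beta: 0.14 × 0.22 = 0.0308
  Condition Zeta: 0.29 × 0.02 = 0.0058
  Condition Epsilon: 0.15 × 0.086 = 0.0129
  Condition Gamma: 0.06 × 0.25 = 0.015
  Condition Alpha: 0.23 × 0.125 = 0.02875
  Condition Delta: 0.13 × 0.05 = 0.0065
Sum = 0.09975.
The ratio is 0.02875 / 0.0058 (the normalizer cancels) = 4.9569.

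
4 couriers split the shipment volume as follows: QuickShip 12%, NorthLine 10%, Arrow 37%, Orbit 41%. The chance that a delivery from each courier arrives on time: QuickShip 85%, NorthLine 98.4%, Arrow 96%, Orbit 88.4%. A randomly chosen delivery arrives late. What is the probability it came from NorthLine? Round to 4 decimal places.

0.0195

Taking complements, P(late | each) = QuickShip 0.15, NorthLine 0.016, Arrow 0.04, Orbit 0.116.
Compute prior × likelihood for every hypothesis:
  QuickShip: 0.12 × 0.15 = 0.018
  NorthLine: 0.1 × 0.016 = 0.0016
  Arrow: 0.37 × 0.04 = 0.0148
  Orbit: 0.41 × 0.116 = 0.04756
Total = 0.08196.
P(NorthLine | evidence) = 0.0016 / 0.08196 ≈ 0.0195.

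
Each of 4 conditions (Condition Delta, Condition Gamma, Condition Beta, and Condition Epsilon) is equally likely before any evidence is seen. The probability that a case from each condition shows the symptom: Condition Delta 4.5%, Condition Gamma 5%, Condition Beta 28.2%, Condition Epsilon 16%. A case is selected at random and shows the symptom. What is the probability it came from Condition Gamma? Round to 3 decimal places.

With a uniform prior (1/4 each), posterior ∝ likelihood:
  Condition Delta: 0.045
  Condition Gamma: 0.05
  Condition Beta: 0.282
  Condition Epsilon: 0.16
Normalizing constant = 0.537.
P(Condition Gamma | evidence) = 0.05 / 0.537 ≈ 0.093.

0.093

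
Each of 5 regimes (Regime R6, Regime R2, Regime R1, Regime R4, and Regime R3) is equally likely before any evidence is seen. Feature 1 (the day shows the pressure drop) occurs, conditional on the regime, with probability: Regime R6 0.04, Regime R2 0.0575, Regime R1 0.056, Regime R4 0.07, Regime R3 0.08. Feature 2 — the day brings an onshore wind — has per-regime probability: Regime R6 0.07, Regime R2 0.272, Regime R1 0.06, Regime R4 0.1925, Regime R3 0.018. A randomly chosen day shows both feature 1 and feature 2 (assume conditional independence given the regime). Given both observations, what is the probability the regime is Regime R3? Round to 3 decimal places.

0.039

Since the prior is uniform, the posterior is proportional to the likelihood:
  Regime R6: 0.04 × 0.07 = 0.0028
  Regime R2: 0.0575 × 0.272 = 0.01564
  Regime R1: 0.056 × 0.06 = 0.00336
  Regime R4: 0.07 × 0.1925 = 0.013475
  Regime R3: 0.08 × 0.018 = 0.00144
Total = 0.036715.
P(Regime R3 | evidence) = 0.00144 / 0.036715 ≈ 0.039.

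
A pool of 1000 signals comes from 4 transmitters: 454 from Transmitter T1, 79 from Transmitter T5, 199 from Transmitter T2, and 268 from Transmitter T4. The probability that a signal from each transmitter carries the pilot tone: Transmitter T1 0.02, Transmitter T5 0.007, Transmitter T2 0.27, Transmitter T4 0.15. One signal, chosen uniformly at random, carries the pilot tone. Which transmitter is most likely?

Transmitter T2

By Bayes' rule, posterior ∝ prior × likelihood:
  Transmitter T1: 0.454 × 0.02 = 0.00908
  Transmitter T5: 0.079 × 0.007 = 0.000553
  Transmitter T2: 0.199 × 0.27 = 0.05373
  Transmitter T4: 0.268 × 0.15 = 0.0402
Sum = 0.103563.
Largest term belongs to Transmitter T2, so Transmitter T2 is most probable.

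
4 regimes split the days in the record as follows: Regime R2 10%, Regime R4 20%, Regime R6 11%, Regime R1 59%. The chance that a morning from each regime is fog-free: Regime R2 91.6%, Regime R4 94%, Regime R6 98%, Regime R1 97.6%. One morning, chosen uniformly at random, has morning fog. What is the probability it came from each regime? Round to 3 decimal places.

Taking complements, P(fog | each) = Regime R2 0.084, Regime R4 0.06, Regime R6 0.02, Regime R1 0.024.
Unnormalized posteriors (prior × likelihood):
  Regime R2: 0.1 × 0.084 = 0.0084
  Regime R4: 0.2 × 0.06 = 0.012
  Regime R6: 0.11 × 0.02 = 0.0022
  Regime R1: 0.59 × 0.024 = 0.01416
Normalizing constant = 0.03676.
P(Regime R2 | fog) = 0.0084/0.03676 ≈ 0.229
P(Regime R4 | fog) = 0.012/0.03676 ≈ 0.326
P(Regime R6 | fog) = 0.0022/0.03676 ≈ 0.060
P(Regime R1 | fog) = 0.01416/0.03676 ≈ 0.385
(Check: 0.229+0.326+0.060+0.385 = 1.000.)

Regime R2 0.229, Regime R4 0.326, Regime R6 0.060, Regime R1 0.385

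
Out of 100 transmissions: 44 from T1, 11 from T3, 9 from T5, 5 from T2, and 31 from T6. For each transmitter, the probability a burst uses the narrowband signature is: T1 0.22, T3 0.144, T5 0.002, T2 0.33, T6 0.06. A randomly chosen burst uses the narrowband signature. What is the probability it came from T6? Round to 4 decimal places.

Prior × likelihood for each hypothesis:
  T1: 0.44 × 0.22 = 0.0968
  T3: 0.11 × 0.144 = 0.01584
  T5: 0.09 × 0.002 = 0.00018
  T2: 0.05 × 0.33 = 0.0165
  T6: 0.31 × 0.06 = 0.0186
Normalizing constant = 0.14792.
P(T6 | evidence) = 0.0186 / 0.14792 ≈ 0.1257.

0.1257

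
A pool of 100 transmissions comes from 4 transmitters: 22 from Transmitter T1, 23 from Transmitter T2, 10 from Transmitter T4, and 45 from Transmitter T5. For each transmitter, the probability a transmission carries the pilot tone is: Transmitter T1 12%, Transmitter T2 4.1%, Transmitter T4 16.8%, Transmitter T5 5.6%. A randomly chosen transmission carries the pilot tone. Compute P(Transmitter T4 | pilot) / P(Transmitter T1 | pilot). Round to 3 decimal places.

Compute prior × likelihood for every hypothesis:
  Transmitter T1: 0.22 × 0.12 = 0.0264
  Transmitter T2: 0.23 × 0.041 = 0.00943
  Transmitter T4: 0.1 × 0.168 = 0.0168
  Transmitter T5: 0.45 × 0.056 = 0.0252
Normalizing constant = 0.07783.
The ratio is 0.0168 / 0.0264 (the normalizer cancels) = 0.636.

0.636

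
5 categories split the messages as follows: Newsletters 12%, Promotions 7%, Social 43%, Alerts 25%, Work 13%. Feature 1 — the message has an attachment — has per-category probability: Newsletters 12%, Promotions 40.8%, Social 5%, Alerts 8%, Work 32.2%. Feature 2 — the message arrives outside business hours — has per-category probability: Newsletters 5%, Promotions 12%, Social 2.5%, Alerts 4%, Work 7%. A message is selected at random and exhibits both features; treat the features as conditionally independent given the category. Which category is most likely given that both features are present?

By Bayes' rule, posterior ∝ prior × likelihood:
  Newsletters: 0.12 × 0.12 × 0.05 = 0.00072
  Promotions: 0.07 × 0.408 × 0.12 = 0.0034272
  Social: 0.43 × 0.05 × 0.025 = 0.0005375
  Alerts: 0.25 × 0.08 × 0.04 = 0.0008
  Work: 0.13 × 0.322 × 0.07 = 0.0029302
Normalizing constant = 0.0084149.
Largest term belongs to Promotions, so Promotions is most probable.

Promotions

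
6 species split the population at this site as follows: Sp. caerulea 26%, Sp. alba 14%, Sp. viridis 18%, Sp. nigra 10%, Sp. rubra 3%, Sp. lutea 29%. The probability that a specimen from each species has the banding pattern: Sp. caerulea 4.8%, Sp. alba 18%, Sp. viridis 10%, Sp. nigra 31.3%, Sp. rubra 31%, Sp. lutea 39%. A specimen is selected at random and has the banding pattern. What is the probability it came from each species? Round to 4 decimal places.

Prior × likelihood for each hypothesis:
  Sp. caerulea: 0.26 × 0.048 = 0.01248
  Sp. alba: 0.14 × 0.18 = 0.0252
  Sp. viridis: 0.18 × 0.1 = 0.018
  Sp. nigra: 0.1 × 0.313 = 0.0313
  Sp. rubra: 0.03 × 0.31 = 0.0093
  Sp. lutea: 0.29 × 0.39 = 0.1131
Normalizing constant = 0.20938.
P(Sp. caerulea | banded) = 0.01248/0.20938 ≈ 0.0596
P(Sp. alba | banded) = 0.0252/0.20938 ≈ 0.1204
P(Sp. viridis | banded) = 0.018/0.20938 ≈ 0.0860
P(Sp. nigra | banded) = 0.0313/0.20938 ≈ 0.1495
P(Sp. rubra | banded) = 0.0093/0.20938 ≈ 0.0444
P(Sp. lutea | banded) = 0.1131/0.20938 ≈ 0.5402

Sp. caerulea 0.0596, Sp. alba 0.1204, Sp. viridis 0.0860, Sp. nigra 0.1495, Sp. rubra 0.0444, Sp. lutea 0.5402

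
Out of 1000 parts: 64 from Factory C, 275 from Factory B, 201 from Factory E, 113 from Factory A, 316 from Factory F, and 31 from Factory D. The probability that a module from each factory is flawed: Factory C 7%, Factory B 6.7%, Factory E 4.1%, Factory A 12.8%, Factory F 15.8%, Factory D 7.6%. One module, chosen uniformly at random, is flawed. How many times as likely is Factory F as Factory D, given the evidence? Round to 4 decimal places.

21.1919

Compute prior × likelihood for every hypothesis:
  Factory C: 0.064 × 0.07 = 0.00448
  Factory B: 0.275 × 0.067 = 0.018425
  Factory E: 0.201 × 0.041 = 0.008241
  Factory A: 0.113 × 0.128 = 0.014464
  Factory F: 0.316 × 0.158 = 0.049928
  Factory D: 0.031 × 0.076 = 0.002356
Sum = 0.097894.
The ratio is 0.049928 / 0.002356 (the normalizer cancels) = 21.1919.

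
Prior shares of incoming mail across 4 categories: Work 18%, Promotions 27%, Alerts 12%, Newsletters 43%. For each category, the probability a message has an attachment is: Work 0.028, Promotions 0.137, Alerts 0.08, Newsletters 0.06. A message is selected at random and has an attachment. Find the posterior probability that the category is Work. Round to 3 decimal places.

0.065

By Bayes' rule, posterior ∝ prior × likelihood:
  Work: 0.18 × 0.028 = 0.00504
  Promotions: 0.27 × 0.137 = 0.03699
  Alerts: 0.12 × 0.08 = 0.0096
  Newsletters: 0.43 × 0.06 = 0.0258
Normalizing constant = 0.07743.
P(Work | evidence) = 0.00504 / 0.07743 ≈ 0.065.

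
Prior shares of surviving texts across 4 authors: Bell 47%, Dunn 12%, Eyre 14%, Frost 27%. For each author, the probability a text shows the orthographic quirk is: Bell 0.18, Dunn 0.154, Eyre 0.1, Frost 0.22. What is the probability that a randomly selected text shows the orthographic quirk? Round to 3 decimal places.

Compute prior × likelihood for every hypothesis:
  Bell: 0.47 × 0.18 = 0.0846
  Dunn: 0.12 × 0.154 = 0.01848
  Eyre: 0.14 × 0.1 = 0.014
  Frost: 0.27 × 0.22 = 0.0594
P(quirk) = 0.0846 + 0.01848 + 0.014 + 0.0594 = 0.17648 → 0.176.

0.176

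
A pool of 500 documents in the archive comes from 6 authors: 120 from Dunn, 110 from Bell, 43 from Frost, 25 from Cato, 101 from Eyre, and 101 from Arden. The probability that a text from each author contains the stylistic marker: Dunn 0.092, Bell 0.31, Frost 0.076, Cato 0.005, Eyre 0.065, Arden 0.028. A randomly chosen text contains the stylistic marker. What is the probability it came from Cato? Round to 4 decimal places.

Prior × likelihood for each hypothesis:
  Dunn: 0.24 × 0.092 = 0.02208
  Bell: 0.22 × 0.31 = 0.0682
  Frost: 0.086 × 0.076 = 0.006536
  Cato: 0.05 × 0.005 = 0.00025
  Eyre: 0.202 × 0.065 = 0.01313
  Arden: 0.202 × 0.028 = 0.005656
Total = 0.115852.
P(Cato | evidence) = 0.00025 / 0.115852 ≈ 0.0022.

0.0022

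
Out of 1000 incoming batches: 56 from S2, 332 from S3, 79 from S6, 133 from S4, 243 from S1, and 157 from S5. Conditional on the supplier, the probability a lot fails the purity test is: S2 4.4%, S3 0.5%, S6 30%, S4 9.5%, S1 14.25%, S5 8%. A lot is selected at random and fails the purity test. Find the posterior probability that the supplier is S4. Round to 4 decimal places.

Prior × likelihood for each hypothesis:
  S2: 0.056 × 0.044 = 0.002464
  S3: 0.332 × 0.005 = 0.00166
  S6: 0.079 × 0.3 = 0.0237
  S4: 0.133 × 0.095 = 0.012635
  S1: 0.243 × 0.1425 = 0.0346275
  S5: 0.157 × 0.08 = 0.01256
Total = 0.0876465.
P(S4 | evidence) = 0.012635 / 0.0876465 ≈ 0.1442.

0.1442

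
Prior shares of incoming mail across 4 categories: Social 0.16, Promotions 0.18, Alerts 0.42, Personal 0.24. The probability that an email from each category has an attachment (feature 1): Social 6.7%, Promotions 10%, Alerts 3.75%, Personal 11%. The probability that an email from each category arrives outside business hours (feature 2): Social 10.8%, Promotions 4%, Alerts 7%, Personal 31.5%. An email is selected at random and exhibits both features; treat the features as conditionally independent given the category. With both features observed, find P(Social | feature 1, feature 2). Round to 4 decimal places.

Unnormalized posteriors (prior × likelihood):
  Social: 0.16 × 0.067 × 0.108 = 0.00115776
  Promotions: 0.18 × 0.1 × 0.04 = 0.00072
  Alerts: 0.42 × 0.0375 × 0.07 = 0.0011025
  Personal: 0.24 × 0.11 × 0.315 = 0.008316
Normalizing constant = 0.01129626.
P(Social | evidence) = 0.00115776 / 0.01129626 ≈ 0.1025.

0.1025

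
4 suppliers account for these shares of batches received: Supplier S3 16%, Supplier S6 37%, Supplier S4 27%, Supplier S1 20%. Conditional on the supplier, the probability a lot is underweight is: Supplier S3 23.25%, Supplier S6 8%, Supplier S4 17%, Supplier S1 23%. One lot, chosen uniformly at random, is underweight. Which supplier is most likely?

Prior × likelihood for each hypothesis:
  Supplier S3: 0.16 × 0.2325 = 0.0372
  Supplier S6: 0.37 × 0.08 = 0.0296
  Supplier S4: 0.27 × 0.17 = 0.0459
  Supplier S1: 0.2 × 0.23 = 0.046
Sum = 0.1587.
Largest term belongs to Supplier S1, so Supplier S1 is most probable.

Supplier S1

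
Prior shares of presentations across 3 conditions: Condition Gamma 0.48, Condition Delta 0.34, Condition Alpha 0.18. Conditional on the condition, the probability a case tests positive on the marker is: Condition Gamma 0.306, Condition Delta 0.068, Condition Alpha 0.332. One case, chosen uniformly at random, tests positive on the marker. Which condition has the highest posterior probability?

Prior × likelihood for each hypothesis:
  Condition Gamma: 0.48 × 0.306 = 0.14688
  Condition Delta: 0.34 × 0.068 = 0.02312
  Condition Alpha: 0.18 × 0.332 = 0.05976
Normalizing constant = 0.22976.
Largest term belongs to Condition Gamma, so Condition Gamma is most probable.

Condition Gamma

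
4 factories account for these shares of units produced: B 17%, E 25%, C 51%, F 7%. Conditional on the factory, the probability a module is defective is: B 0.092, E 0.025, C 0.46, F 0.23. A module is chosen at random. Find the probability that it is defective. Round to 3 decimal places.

0.273

Prior × likelihood for each hypothesis:
  B: 0.17 × 0.092 = 0.01564
  E: 0.25 × 0.025 = 0.00625
  C: 0.51 × 0.46 = 0.2346
  F: 0.07 × 0.23 = 0.0161
P(defective) = 0.01564 + 0.00625 + 0.2346 + 0.0161 = 0.27259 → 0.273.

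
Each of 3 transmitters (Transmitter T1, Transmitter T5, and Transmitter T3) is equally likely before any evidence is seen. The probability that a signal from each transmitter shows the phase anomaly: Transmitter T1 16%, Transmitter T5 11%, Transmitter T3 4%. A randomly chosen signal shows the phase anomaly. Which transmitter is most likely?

Since the prior is uniform, the posterior is proportional to the likelihood:
  Transmitter T1: 0.16
  Transmitter T5: 0.11
  Transmitter T3: 0.04
Total = 0.31.
Largest term belongs to Transmitter T1, so Transmitter T1 is most probable.

Transmitter T1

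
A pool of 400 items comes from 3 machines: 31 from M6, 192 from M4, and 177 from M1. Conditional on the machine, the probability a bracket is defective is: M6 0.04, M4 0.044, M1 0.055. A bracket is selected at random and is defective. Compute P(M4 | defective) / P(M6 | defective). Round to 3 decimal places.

6.813

Compute prior × likelihood for every hypothesis:
  M6: 0.0775 × 0.04 = 0.0031
  M4: 0.48 × 0.044 = 0.02112
  M1: 0.4425 × 0.055 = 0.0243375
Sum = 0.0485575.
The ratio is 0.02112 / 0.0031 (the normalizer cancels) = 6.813.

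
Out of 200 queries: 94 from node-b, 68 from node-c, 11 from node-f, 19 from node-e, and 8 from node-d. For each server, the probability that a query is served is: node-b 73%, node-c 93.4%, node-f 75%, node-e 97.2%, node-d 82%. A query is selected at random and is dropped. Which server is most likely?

Taking complements, P(dropped | each) = node-b 0.27, node-c 0.066, node-f 0.25, node-e 0.028, node-d 0.18.
Unnormalized posteriors (prior × likelihood):
  node-b: 0.47 × 0.27 = 0.1269
  node-c: 0.34 × 0.066 = 0.02244
  node-f: 0.055 × 0.25 = 0.01375
  node-e: 0.095 × 0.028 = 0.00266
  node-d: 0.04 × 0.18 = 0.0072
Normalizing constant = 0.17295.
Largest term belongs to node-b, so node-b is most probable.

node-b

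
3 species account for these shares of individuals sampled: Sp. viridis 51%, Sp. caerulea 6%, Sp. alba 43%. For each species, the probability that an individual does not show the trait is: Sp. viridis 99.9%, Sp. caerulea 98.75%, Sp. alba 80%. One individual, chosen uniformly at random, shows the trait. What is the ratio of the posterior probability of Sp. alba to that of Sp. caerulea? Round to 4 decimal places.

114.6667

Taking complements, P(trait | each) = Sp. viridis 0.001, Sp. caerulea 0.0125, Sp. alba 0.2.
Compute prior × likelihood for every hypothesis:
  Sp. viridis: 0.51 × 0.001 = 0.00051
  Sp. caerulea: 0.06 × 0.0125 = 0.00075
  Sp. alba: 0.43 × 0.2 = 0.086
Normalizing constant = 0.08726.
The ratio is 0.086 / 0.00075 (the normalizer cancels) = 114.6667.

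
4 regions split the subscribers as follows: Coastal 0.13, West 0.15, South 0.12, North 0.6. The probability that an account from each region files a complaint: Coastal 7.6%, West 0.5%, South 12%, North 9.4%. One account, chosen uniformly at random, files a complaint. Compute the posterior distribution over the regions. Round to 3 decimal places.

By Bayes' rule, posterior ∝ prior × likelihood:
  Coastal: 0.13 × 0.076 = 0.00988
  West: 0.15 × 0.005 = 0.00075
  South: 0.12 × 0.12 = 0.0144
  North: 0.6 × 0.094 = 0.0564
Sum = 0.08143.
P(Coastal | complaint) = 0.00988/0.08143 ≈ 0.121
P(West | complaint) = 0.00075/0.08143 ≈ 0.009
P(South | complaint) = 0.0144/0.08143 ≈ 0.177
P(North | complaint) = 0.0564/0.08143 ≈ 0.693
(Check: 0.121+0.009+0.177+0.693 = 1.000.)

Coastal 0.121, West 0.009, South 0.177, North 0.693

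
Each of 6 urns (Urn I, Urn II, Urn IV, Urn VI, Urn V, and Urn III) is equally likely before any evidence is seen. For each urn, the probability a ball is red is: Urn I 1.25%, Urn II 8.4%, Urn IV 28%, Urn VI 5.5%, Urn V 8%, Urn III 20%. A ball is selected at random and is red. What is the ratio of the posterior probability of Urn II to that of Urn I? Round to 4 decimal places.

With a uniform prior (1/6 each), posterior ∝ likelihood:
  Urn I: 0.0125
  Urn II: 0.084
  Urn IV: 0.28
  Urn VI: 0.055
  Urn V: 0.08
  Urn III: 0.2
Normalizing constant = 0.7115.
The ratio is 0.084 / 0.0125 (the normalizer cancels) = 6.7200.

6.7200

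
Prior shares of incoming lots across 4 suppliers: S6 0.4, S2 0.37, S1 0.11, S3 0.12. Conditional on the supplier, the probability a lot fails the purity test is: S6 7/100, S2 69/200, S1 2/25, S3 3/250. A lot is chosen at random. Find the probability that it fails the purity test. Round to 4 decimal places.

Prior × likelihood for each hypothesis:
  S6: 0.4 × 0.07 = 0.028
  S2: 0.37 × 0.345 = 0.12765
  S1: 0.11 × 0.08 = 0.0088
  S3: 0.12 × 0.012 = 0.00144
P(off-spec) = 0.028 + 0.12765 + 0.0088 + 0.00144 = 0.16589 → 0.1659.

0.1659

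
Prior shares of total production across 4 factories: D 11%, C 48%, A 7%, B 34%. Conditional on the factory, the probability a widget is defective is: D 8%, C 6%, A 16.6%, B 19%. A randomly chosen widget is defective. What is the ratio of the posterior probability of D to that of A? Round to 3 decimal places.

By Bayes' rule, posterior ∝ prior × likelihood:
  D: 0.11 × 0.08 = 0.0088
  C: 0.48 × 0.06 = 0.0288
  A: 0.07 × 0.166 = 0.01162
  B: 0.34 × 0.19 = 0.0646
Normalizing constant = 0.11382.
The ratio is 0.0088 / 0.01162 (the normalizer cancels) = 0.757.

0.757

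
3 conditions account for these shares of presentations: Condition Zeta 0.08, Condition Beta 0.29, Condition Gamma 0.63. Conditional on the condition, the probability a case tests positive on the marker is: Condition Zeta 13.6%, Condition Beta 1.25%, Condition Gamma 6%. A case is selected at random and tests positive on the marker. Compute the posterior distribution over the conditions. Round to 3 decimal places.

Compute prior × likelihood for every hypothesis:
  Condition Zeta: 0.08 × 0.136 = 0.01088
  Condition Beta: 0.29 × 0.0125 = 0.003625
  Condition Gamma: 0.63 × 0.06 = 0.0378
Sum = 0.052305.
P(Condition Zeta | marker-positive) = 0.01088/0.052305 ≈ 0.208
P(Condition Beta | marker-positive) = 0.003625/0.052305 ≈ 0.069
P(Condition Gamma | marker-positive) = 0.0378/0.052305 ≈ 0.723

Condition Zeta 0.208, Condition Beta 0.069, Condition Gamma 0.723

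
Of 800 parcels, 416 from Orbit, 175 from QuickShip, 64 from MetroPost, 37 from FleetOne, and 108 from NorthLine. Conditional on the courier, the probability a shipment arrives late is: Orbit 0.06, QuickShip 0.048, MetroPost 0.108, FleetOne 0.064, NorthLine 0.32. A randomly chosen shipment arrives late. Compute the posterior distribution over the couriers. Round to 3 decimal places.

Unnormalized posteriors (prior × likelihood):
  Orbit: 0.52 × 0.06 = 0.0312
  QuickShip: 0.21875 × 0.048 = 0.0105
  MetroPost: 0.08 × 0.108 = 0.00864
  FleetOne: 0.04625 × 0.064 = 0.00296
  NorthLine: 0.135 × 0.32 = 0.0432
Normalizing constant = 0.0965.
P(Orbit | late) = 0.0312/0.0965 ≈ 0.323
P(QuickShip | late) = 0.0105/0.0965 ≈ 0.109
P(MetroPost | late) = 0.00864/0.0965 ≈ 0.090
P(FleetOne | late) = 0.00296/0.0965 ≈ 0.031
P(NorthLine | late) = 0.0432/0.0965 ≈ 0.448
(Check: 0.323+0.109+0.090+0.031+0.448 = 1.001.)

Orbit 0.323, QuickShip 0.109, MetroPost 0.090, FleetOne 0.031, NorthLine 0.448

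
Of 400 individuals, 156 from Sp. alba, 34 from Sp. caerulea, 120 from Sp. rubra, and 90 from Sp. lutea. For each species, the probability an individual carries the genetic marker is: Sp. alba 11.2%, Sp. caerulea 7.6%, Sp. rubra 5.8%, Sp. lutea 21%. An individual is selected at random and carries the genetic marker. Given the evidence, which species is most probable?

Sp. lutea

Compute prior × likelihood for every hypothesis:
  Sp. alba: 0.39 × 0.112 = 0.04368
  Sp. caerulea: 0.085 × 0.076 = 0.00646
  Sp. rubra: 0.3 × 0.058 = 0.0174
  Sp. lutea: 0.225 × 0.21 = 0.04725
Normalizing constant = 0.11479.
Largest term belongs to Sp. lutea, so Sp. lutea is most probable.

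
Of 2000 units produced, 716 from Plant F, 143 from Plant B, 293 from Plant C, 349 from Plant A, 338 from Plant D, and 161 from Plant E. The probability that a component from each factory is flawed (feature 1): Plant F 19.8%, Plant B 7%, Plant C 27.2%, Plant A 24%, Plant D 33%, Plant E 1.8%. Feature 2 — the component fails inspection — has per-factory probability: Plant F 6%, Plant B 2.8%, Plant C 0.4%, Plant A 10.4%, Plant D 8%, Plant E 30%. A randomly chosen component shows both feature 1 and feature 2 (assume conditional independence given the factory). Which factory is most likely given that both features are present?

By Bayes' rule, posterior ∝ prior × likelihood:
  Plant F: 0.358 × 0.198 × 0.06 = 0.00425304
  Plant B: 0.0715 × 0.07 × 0.028 = 0.00014014
  Plant C: 0.1465 × 0.272 × 0.004 = 0.000159392
  Plant A: 0.1745 × 0.24 × 0.104 = 0.00435552
  Plant D: 0.169 × 0.33 × 0.08 = 0.0044616
  Plant E: 0.0805 × 0.018 × 0.3 = 0.0004347
Sum = 0.013804392.
Largest term belongs to Plant D, so Plant D is most probable.

Plant D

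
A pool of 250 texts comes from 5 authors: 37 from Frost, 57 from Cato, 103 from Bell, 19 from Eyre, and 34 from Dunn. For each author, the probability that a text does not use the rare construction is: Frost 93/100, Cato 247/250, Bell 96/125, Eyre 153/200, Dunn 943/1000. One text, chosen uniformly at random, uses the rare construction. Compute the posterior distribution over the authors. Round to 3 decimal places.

Frost 0.077, Cato 0.020, Bell 0.712, Eyre 0.133, Dunn 0.058

Taking complements, P(rare-form | each) = Frost 0.07, Cato 0.012, Bell 0.232, Eyre 0.235, Dunn 0.057.
Prior × likelihood for each hypothesis:
  Frost: 0.148 × 0.07 = 0.01036
  Cato: 0.228 × 0.012 = 0.002736
  Bell: 0.412 × 0.232 = 0.095584
  Eyre: 0.076 × 0.235 = 0.01786
  Dunn: 0.136 × 0.057 = 0.007752
Total = 0.134292.
P(Frost | rare-form) = 0.01036/0.134292 ≈ 0.077
P(Cato | rare-form) = 0.002736/0.134292 ≈ 0.020
P(Bell | rare-form) = 0.095584/0.134292 ≈ 0.712
P(Eyre | rare-form) = 0.01786/0.134292 ≈ 0.133
P(Dunn | rare-form) = 0.007752/0.134292 ≈ 0.058
(Check: 0.077+0.020+0.712+0.133+0.058 = 1.000.)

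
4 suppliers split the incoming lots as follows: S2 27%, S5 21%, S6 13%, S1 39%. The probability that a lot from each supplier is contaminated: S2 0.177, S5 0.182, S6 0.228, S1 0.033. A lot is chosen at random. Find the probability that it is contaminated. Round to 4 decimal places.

0.1285

Unnormalized posteriors (prior × likelihood):
  S2: 0.27 × 0.177 = 0.04779
  S5: 0.21 × 0.182 = 0.03822
  S6: 0.13 × 0.228 = 0.02964
  S1: 0.39 × 0.033 = 0.01287
P(contaminated) = 0.04779 + 0.03822 + 0.02964 + 0.01287 = 0.12852 → 0.1285.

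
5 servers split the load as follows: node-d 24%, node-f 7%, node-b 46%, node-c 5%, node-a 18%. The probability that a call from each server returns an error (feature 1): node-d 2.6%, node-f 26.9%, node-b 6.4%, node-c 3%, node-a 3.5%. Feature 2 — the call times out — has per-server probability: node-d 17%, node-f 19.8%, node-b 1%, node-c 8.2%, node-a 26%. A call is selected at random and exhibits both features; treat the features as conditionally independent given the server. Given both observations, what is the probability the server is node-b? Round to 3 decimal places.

Unnormalized posteriors (prior × likelihood):
  node-d: 0.24 × 0.026 × 0.17 = 0.0010608
  node-f: 0.07 × 0.269 × 0.198 = 0.00372834
  node-b: 0.46 × 0.064 × 0.01 = 0.0002944
  node-c: 0.05 × 0.03 × 0.082 = 0.000123
  node-a: 0.18 × 0.035 × 0.26 = 0.001638
Total = 0.00684454.
P(node-b | evidence) = 0.0002944 / 0.00684454 ≈ 0.043.

0.043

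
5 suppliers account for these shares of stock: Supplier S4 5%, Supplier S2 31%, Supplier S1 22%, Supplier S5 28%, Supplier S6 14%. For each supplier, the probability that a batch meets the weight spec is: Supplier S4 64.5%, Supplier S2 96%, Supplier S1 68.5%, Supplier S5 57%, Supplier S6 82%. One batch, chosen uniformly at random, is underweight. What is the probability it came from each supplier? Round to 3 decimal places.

Taking complements, P(underweight | each) = Supplier S4 0.355, Supplier S2 0.04, Supplier S1 0.315, Supplier S5 0.43, Supplier S6 0.18.
Unnormalized posteriors (prior × likelihood):
  Supplier S4: 0.05 × 0.355 = 0.01775
  Supplier S2: 0.31 × 0.04 = 0.0124
  Supplier S1: 0.22 × 0.315 = 0.0693
  Supplier S5: 0.28 × 0.43 = 0.1204
  Supplier S6: 0.14 × 0.18 = 0.0252
Normalizing constant = 0.24505.
P(Supplier S4 | underweight) = 0.01775/0.24505 ≈ 0.072
P(Supplier S2 | underweight) = 0.0124/0.24505 ≈ 0.051
P(Supplier S1 | underweight) = 0.0693/0.24505 ≈ 0.283
P(Supplier S5 | underweight) = 0.1204/0.24505 ≈ 0.491
P(Supplier S6 | underweight) = 0.0252/0.24505 ≈ 0.103

Supplier S4 0.072, Supplier S2 0.051, Supplier S1 0.283, Supplier S5 0.491, Supplier S6 0.103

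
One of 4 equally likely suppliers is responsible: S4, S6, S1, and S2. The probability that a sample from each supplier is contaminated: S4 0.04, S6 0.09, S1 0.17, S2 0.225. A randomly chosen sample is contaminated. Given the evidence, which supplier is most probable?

Since the prior is uniform, the posterior is proportional to the likelihood:
  S4: 0.04
  S6: 0.09
  S1: 0.17
  S2: 0.225
Normalizing constant = 0.525.
Largest term belongs to S2, so S2 is most probable.

S2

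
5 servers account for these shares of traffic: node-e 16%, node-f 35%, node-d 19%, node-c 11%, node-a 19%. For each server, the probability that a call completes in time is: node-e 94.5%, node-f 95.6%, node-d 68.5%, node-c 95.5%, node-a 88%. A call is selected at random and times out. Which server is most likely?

Taking complements, P(timeout | each) = node-e 0.055, node-f 0.044, node-d 0.315, node-c 0.045, node-a 0.12.
Compute prior × likelihood for every hypothesis:
  node-e: 0.16 × 0.055 = 0.0088
  node-f: 0.35 × 0.044 = 0.0154
  node-d: 0.19 × 0.315 = 0.05985
  node-c: 0.11 × 0.045 = 0.00495
  node-a: 0.19 × 0.12 = 0.0228
Total = 0.1118.
Largest term belongs to node-d, so node-d is most probable.

node-d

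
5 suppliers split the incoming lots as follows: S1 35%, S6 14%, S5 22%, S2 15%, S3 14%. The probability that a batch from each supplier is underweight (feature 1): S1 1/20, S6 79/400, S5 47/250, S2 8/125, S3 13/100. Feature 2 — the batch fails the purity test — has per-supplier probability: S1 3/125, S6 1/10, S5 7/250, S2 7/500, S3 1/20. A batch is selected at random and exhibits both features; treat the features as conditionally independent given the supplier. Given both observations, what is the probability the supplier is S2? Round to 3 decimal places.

Prior × likelihood for each hypothesis:
  S1: 0.35 × 0.05 × 0.024 = 0.00042
  S6: 0.14 × 0.1975 × 0.1 = 0.002765
  S5: 0.22 × 0.188 × 0.028 = 0.00115808
  S2: 0.15 × 0.064 × 0.014 = 0.0001344
  S3: 0.14 × 0.13 × 0.05 = 0.00091
Normalizing constant = 0.00538748.
P(S2 | evidence) = 0.0001344 / 0.00538748 ≈ 0.025.

0.025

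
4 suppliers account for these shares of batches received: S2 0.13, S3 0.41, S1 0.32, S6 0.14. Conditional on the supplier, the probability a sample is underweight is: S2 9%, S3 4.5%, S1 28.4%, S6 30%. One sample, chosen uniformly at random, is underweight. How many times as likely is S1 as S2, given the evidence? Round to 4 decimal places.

Compute prior × likelihood for every hypothesis:
  S2: 0.13 × 0.09 = 0.0117
  S3: 0.41 × 0.045 = 0.01845
  S1: 0.32 × 0.284 = 0.09088
  S6: 0.14 × 0.3 = 0.042
Total = 0.16303.
The ratio is 0.09088 / 0.0117 (the normalizer cancels) = 7.7675.

7.7675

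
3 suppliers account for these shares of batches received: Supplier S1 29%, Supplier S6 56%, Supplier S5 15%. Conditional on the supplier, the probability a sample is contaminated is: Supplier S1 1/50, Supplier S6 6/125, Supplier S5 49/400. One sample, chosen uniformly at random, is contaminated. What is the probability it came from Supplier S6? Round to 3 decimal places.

0.526

By Bayes' rule, posterior ∝ prior × likelihood:
  Supplier S1: 0.29 × 0.02 = 0.0058
  Supplier S6: 0.56 × 0.048 = 0.02688
  Supplier S5: 0.15 × 0.1225 = 0.018375
Sum = 0.051055.
P(Supplier S6 | evidence) = 0.02688 / 0.051055 ≈ 0.526.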